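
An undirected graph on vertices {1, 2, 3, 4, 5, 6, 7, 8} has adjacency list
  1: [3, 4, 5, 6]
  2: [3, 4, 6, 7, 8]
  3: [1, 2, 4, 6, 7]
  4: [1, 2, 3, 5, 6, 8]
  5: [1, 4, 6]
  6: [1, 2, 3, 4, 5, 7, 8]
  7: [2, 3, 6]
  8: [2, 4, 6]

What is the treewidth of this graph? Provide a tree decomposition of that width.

Every bag has size at most 4, so the width is 4 − 1 = 3 and tw(G) ≤ 3. For the lower bound, the 4 vertices {2, 4, 6, 8} are pairwise adjacent, and any tree decomposition puts a clique entirely inside one bag — forcing width ≥ 3. Therefore the treewidth is 3.

Treewidth 3.
Bags: B1 = {2, 3, 4, 6}  B2 = {1, 3, 4, 6}  B3 = {1, 4, 5, 6}  B4 = {2, 3, 6, 7}  B5 = {2, 4, 6, 8}
Tree: B1–B2, B2–B3, B1–B4, B1–B5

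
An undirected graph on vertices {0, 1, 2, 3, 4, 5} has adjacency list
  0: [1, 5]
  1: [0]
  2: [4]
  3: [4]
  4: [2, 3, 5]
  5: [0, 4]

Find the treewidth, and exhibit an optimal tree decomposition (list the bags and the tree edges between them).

Every bag has size at most 2, so the width is 2 − 1 = 1 and tw(G) ≤ 1. G has an edge, so its treewidth is at least 1. Therefore the treewidth is 1.

Treewidth 1.
One such decomposition:
Bags: B1 = {4, 5}  B2 = {3, 4}  B3 = {2, 4}  B4 = {0, 5}  B5 = {0, 1}
Tree: B1–B2, B2–B3, B1–B4, B4–B5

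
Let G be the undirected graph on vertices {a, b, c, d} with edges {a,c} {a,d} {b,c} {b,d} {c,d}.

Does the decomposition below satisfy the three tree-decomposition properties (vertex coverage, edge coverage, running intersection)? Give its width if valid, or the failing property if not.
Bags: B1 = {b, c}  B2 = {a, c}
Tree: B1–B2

A tree decomposition must satisfy three properties: every vertex lies in some bag; for every edge, both endpoints lie together in some bag; and for every vertex, the bags containing it form a connected subtree. Here vertex d appears in no bag, so the decomposition is invalid.

No — vertex d appears in no bag.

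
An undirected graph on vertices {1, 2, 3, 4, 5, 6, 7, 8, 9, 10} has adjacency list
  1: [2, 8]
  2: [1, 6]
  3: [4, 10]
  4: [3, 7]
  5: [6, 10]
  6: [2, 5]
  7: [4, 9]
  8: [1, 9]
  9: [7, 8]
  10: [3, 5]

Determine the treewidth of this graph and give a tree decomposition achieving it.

Treewidth 2.
One optimal decomposition is:
Bags: B1 = {7, 8, 9}  B2 = {4, 7, 8}  B3 = {3, 4, 8}  B4 = {3, 8, 10}  B5 = {5, 8, 10}  B6 = {5, 6, 8}  B7 = {2, 6, 8}  B8 = {1, 2, 8}
Tree: B1–B2, B2–B3, B3–B4, B4–B5, B5–B6, B6–B7, B7–B8

The largest bag has 3 vertices, giving width 2; this decomposition certifies tw(G) ≤ 2. Since 8–9–7–4–3–10–5–6–2–1–8 is a cycle in G, G is not acyclic. Forests are exactly the graphs of treewidth ≤ 1, so tw(G) ≥ 2. Therefore the treewidth is 2.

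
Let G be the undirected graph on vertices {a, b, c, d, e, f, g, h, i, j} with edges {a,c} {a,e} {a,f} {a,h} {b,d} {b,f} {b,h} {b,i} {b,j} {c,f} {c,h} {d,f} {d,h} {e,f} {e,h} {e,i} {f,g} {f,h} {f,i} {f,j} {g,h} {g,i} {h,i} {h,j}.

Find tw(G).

A width-3 tree decomposition is:
Bags: B1 = {b, f, h, i}  B2 = {e, f, h, i}  B3 = {f, g, h, i}  B4 = {b, f, h, j}  B5 = {b, d, f, h}  B6 = {a, e, f, h}  B7 = {a, c, f, h}
Tree: B1–B2, B2–B3, B1–B4, B4–B5, B2–B6, B6–B7
Each bag holds 4 vertices, so the decomposition has width 3, which upper-bounds the treewidth. On the other hand G contains the 4-clique {f, g, h, i}. A clique must lie in a single bag of any decomposition, so no decomposition can have width below 3. Therefore the treewidth is 3.

3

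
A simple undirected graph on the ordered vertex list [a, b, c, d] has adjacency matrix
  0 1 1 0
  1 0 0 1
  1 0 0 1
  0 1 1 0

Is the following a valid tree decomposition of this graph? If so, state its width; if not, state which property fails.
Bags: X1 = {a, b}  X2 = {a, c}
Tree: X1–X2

No — vertex d appears in no bag.

A tree decomposition must satisfy three properties: every vertex lies in some bag; for every edge, both endpoints lie together in some bag; and for every vertex, the bags containing it form a connected subtree. Here vertex d appears in no bag, so the decomposition is invalid.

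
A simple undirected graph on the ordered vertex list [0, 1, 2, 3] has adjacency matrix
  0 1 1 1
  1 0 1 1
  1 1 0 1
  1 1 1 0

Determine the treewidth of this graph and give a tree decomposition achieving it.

Treewidth 3.
Bags: B1 = {0, 1, 2, 3}
Tree: (single bag)

With just one bag of size 4, the width is 4 − 1 = 3, so tw(G) ≤ 3. Conversely, {0, 1, 2, 3} is a clique of size 4, and the vertices of any clique must share a bag in every tree decomposition; so some bag has ≥ 4 vertices and tw(G) ≥ 3. Combining the bounds, tw(G) = 3.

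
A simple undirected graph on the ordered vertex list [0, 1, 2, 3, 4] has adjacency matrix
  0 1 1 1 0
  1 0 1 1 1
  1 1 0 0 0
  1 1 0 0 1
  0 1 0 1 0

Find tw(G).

2

A width-2 tree decomposition is:
Bags: B1 = {1, 3, 4}  B2 = {0, 1, 3}  B3 = {0, 1, 2}
Tree: B1–B2, B2–B3
Every bag has size at most 3, so the width is 3 − 1 = 2 and tw(G) ≤ 2. Conversely, {0, 1, 2} is a clique of size 3, and the vertices of any clique must share a bag in every tree decomposition; so some bag has ≥ 3 vertices and tw(G) ≥ 2. The upper and lower bounds meet at 2, so that is the treewidth.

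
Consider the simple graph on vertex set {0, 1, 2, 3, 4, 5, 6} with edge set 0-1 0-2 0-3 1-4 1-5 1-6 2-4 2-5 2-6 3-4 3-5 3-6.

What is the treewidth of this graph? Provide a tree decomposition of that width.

Treewidth 3.
One optimal decomposition is:
Bags: B1 = {0, 1, 2, 3}  B2 = {1, 2, 3, 5}  B3 = {1, 2, 3, 6}  B4 = {1, 2, 3, 4}
Tree: B1–B2, B2–B3, B3–B4

Every bag has size at most 4, so the width is 4 − 1 = 3 and tw(G) ≤ 3. For the lower bound: the 4 vertex sets {0,3}, {2,5}, {1}, {6} are disjoint, each induces a connected subgraph, and every pair is joined by at least one edge of G. Contracting each set to a single vertex therefore yields K_{4} as a minor, and since treewidth is minor-monotone, tw(G) ≥ tw(K_{4}) = 3. Combining the bounds, tw(G) = 3.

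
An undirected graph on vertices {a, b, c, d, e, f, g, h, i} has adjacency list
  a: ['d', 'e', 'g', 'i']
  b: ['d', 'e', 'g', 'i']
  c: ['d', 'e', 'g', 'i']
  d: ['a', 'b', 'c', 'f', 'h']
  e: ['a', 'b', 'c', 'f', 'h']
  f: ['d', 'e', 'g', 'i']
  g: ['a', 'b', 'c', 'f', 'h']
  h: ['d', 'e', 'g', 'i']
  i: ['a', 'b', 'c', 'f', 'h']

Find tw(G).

4

A width-4 tree decomposition is:
Bags: B1 = {c, d, e, g, i}  B2 = {d, e, f, g, i}  B3 = {a, d, e, g, i}  B4 = {b, d, e, g, i}  B5 = {d, e, g, h, i}
Tree: B1–B2, B2–B3, B3–B4, B4–B5
Each bag holds 5 vertices, so the decomposition has width 4, which upper-bounds the treewidth. For the lower bound: the 5 vertex sets {c,i}, {f,g}, {a,e}, {d}, {b} are disjoint, each induces a connected subgraph, and every pair is joined by at least one edge of G. Contracting each set to a single vertex therefore yields K_{5} as a minor, and since treewidth is minor-monotone, tw(G) ≥ tw(K_{5}) = 4. The upper and lower bounds meet at 4, so that is the treewidth.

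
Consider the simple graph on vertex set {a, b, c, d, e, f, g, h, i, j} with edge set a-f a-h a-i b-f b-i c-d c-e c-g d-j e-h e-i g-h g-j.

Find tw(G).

2

A width-2 tree decomposition is:
Bags: B1 = {a, b, f}  B2 = {a, b, i}  B3 = {a, h, i}  B4 = {e, h, i}  B5 = {e, g, h}  B6 = {c, e, g}  B7 = {c, g, j}  B8 = {c, d, j}
Tree: B1–B2, B2–B3, B3–B4, B4–B5, B5–B6, B6–B7, B7–B8
The largest bag has 3 vertices, giving width 2; this decomposition certifies tw(G) ≤ 2. Since f–b–i–a–f is a cycle in G, G is not acyclic. Forests are exactly the graphs of treewidth ≤ 1, so tw(G) ≥ 2. The upper and lower bounds meet at 2, so that is the treewidth.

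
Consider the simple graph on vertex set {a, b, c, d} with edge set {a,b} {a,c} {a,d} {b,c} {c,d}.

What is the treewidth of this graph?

A width-2 tree decomposition is:
Bags: B1 = {a, c, d}  B2 = {a, b, c}
Tree: B1–B2
Each bag holds 3 vertices, so the decomposition has width 2, which upper-bounds the treewidth. For the lower bound, the 3 vertices {a, c, d} are pairwise adjacent, and any tree decomposition puts a clique entirely inside one bag — forcing width ≥ 2. Hence tw(G) = 2 exactly.

2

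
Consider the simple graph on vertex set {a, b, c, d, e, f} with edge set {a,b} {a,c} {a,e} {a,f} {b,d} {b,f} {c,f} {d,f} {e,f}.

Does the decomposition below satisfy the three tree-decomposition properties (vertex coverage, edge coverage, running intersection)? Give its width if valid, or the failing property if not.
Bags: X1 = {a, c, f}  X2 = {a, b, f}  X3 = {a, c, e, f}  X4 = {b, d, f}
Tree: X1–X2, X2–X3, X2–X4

No — bags containing vertex c are not connected in the tree.

A tree decomposition must satisfy three properties: every vertex lies in some bag; for every edge, both endpoints lie together in some bag; and for every vertex, the bags containing it form a connected subtree. Here bags containing vertex c are not connected in the tree, so the decomposition is invalid.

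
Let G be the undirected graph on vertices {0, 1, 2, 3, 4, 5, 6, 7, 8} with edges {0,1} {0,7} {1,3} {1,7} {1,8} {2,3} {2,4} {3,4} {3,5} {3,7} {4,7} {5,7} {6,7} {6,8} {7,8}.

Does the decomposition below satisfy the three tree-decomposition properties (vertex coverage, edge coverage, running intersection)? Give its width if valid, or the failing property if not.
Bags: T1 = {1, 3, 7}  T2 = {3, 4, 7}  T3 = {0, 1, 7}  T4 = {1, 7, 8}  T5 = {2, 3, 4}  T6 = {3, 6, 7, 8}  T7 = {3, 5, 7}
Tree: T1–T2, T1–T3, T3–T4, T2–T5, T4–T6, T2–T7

No — bags containing vertex 3 are not connected in the tree.

A tree decomposition must satisfy three properties: every vertex lies in some bag; for every edge, both endpoints lie together in some bag; and for every vertex, the bags containing it form a connected subtree. Here bags containing vertex 3 are not connected in the tree, so the decomposition is invalid.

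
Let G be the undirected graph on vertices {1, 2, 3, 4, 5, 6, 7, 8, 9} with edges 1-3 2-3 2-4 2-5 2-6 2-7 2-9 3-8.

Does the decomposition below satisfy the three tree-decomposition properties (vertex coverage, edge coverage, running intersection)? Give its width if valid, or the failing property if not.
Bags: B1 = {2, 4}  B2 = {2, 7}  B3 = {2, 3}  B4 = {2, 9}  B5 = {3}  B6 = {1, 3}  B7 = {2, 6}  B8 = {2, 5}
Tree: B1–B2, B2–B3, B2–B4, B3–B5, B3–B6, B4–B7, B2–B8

No — vertex 8 appears in no bag.

A tree decomposition must satisfy three properties: every vertex lies in some bag; for every edge, both endpoints lie together in some bag; and for every vertex, the bags containing it form a connected subtree. Here vertex 8 appears in no bag, so the decomposition is invalid.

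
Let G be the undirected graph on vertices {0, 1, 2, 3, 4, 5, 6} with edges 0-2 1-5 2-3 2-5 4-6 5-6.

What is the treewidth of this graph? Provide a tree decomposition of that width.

Treewidth 1.
One such decomposition:
Bags: B1 = {5, 6}  B2 = {2, 5}  B3 = {0, 2}  B4 = {2, 3}  B5 = {4, 6}  B6 = {1, 5}
Tree: B1–B2, B2–B3, B3–B4, B1–B5, B1–B6

Every bag has size at most 2, so the width is 2 − 1 = 1 and tw(G) ≤ 1. G has an edge, so its treewidth is at least 1. Hence tw(G) = 1 exactly.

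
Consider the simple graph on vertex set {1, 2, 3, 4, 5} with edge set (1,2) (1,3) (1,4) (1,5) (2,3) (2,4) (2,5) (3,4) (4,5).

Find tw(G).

A width-3 tree decomposition is:
Bags: B1 = {1, 2, 4, 5}  B2 = {1, 2, 3, 4}
Tree: B1–B2
The largest bag has 4 vertices, giving width 3; this decomposition certifies tw(G) ≤ 3. Conversely, {1, 2, 3, 4} is a clique of size 4, and the vertices of any clique must share a bag in every tree decomposition; so some bag has ≥ 4 vertices and tw(G) ≥ 3. Hence tw(G) = 3 exactly.

3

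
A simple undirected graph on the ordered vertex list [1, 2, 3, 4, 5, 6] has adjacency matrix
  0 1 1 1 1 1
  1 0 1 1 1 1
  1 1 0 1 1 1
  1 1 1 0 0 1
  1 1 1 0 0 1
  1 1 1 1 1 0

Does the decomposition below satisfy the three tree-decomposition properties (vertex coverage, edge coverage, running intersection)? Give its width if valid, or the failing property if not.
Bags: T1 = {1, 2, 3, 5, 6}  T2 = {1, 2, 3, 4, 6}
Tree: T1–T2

Vertex coverage: the bags together contain {1, 2, 3, 4, 5, 6}, the full vertex set. Edge coverage: each edge of G has both endpoints in at least one bag. Running intersection: for every vertex, the bags containing it form a connected subtree. All three properties hold, so this is a valid tree decomposition of width max|bag| − 1 = 4, and hence tw(G) ≤ 4.

Yes; width 4.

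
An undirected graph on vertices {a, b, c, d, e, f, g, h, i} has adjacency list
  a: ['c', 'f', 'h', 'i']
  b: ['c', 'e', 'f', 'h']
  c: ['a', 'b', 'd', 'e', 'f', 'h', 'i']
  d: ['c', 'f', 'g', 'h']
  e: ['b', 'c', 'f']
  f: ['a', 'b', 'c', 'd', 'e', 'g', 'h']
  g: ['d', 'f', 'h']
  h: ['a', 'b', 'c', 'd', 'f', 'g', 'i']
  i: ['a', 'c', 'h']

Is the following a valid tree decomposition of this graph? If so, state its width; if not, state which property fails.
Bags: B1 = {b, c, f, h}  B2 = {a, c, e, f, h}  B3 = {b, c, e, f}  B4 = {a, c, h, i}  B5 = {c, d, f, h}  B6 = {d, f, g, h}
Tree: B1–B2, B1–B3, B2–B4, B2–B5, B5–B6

No — bags containing vertex e are not connected in the tree.

A tree decomposition must satisfy three properties: every vertex lies in some bag; for every edge, both endpoints lie together in some bag; and for every vertex, the bags containing it form a connected subtree. Here bags containing vertex e are not connected in the tree, so the decomposition is invalid.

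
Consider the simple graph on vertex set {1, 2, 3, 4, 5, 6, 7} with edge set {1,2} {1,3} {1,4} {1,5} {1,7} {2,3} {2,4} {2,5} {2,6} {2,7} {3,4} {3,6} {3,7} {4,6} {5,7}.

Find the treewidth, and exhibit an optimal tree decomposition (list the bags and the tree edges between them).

Treewidth 3.
One optimal decomposition is:
Bags: B1 = {1, 2, 3, 7}  B2 = {1, 2, 5, 7}  B3 = {1, 2, 3, 4}  B4 = {2, 3, 4, 6}
Tree: B1–B2, B1–B3, B3–B4

Each bag holds 4 vertices, so the decomposition has width 3, which upper-bounds the treewidth. On the other hand G contains the 4-clique {1, 2, 3, 4}. A clique must lie in a single bag of any decomposition, so no decomposition can have width below 3. Combining the bounds, tw(G) = 3.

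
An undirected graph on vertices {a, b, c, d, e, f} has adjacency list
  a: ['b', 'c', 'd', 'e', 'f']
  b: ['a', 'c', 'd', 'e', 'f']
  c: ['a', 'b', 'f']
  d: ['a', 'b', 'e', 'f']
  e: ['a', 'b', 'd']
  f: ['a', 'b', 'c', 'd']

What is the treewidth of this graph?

A width-3 tree decomposition is:
Bags: B1 = {a, b, d, f}  B2 = {a, b, d, e}  B3 = {a, b, c, f}
Tree: B1–B2, B1–B3
Every bag has size at most 4, so the width is 4 − 1 = 3 and tw(G) ≤ 3. For the lower bound, the 4 vertices {a, b, d, e} are pairwise adjacent, and any tree decomposition puts a clique entirely inside one bag — forcing width ≥ 3. Hence tw(G) = 3 exactly.

3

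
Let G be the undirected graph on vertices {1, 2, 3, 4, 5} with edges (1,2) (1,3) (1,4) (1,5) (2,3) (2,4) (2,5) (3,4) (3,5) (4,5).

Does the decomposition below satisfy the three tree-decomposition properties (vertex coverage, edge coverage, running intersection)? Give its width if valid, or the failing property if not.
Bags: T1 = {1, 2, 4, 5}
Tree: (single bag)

No — vertex 3 appears in no bag.

A tree decomposition must satisfy three properties: every vertex lies in some bag; for every edge, both endpoints lie together in some bag; and for every vertex, the bags containing it form a connected subtree. Here vertex 3 appears in no bag, so the decomposition is invalid.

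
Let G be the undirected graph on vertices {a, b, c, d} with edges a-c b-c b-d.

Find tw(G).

1

A width-1 tree decomposition is:
Bags: B1 = {b, c}  B2 = {a, c}  B3 = {b, d}
Tree: B1–B2, B1–B3
Each bag holds 2 vertices, so the decomposition has width 1, which upper-bounds the treewidth. G has an edge, so its treewidth is at least 1. Hence tw(G) = 1 exactly.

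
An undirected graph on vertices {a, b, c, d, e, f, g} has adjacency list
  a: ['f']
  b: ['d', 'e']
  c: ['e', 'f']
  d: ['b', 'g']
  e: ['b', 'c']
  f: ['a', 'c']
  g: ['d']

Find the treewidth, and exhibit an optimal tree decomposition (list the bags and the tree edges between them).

Treewidth 1.
Bags: B1 = {a, f}  B2 = {c, f}  B3 = {c, e}  B4 = {b, e}  B5 = {b, d}  B6 = {d, g}
Tree: B1–B2, B2–B3, B3–B4, B4–B5, B5–B6

The largest bag has 2 vertices, giving width 1; this decomposition certifies tw(G) ≤ 1. G has an edge, so its treewidth is at least 1. The upper and lower bounds meet at 1, so that is the treewidth.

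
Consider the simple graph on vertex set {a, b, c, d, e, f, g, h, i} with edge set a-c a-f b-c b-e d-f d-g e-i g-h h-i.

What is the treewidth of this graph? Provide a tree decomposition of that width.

Treewidth 2.
One optimal decomposition is:
Bags: B1 = {a, c, f}  B2 = {b, c, f}  B3 = {b, e, f}  B4 = {e, f, i}  B5 = {f, h, i}  B6 = {f, g, h}  B7 = {d, f, g}
Tree: B1–B2, B2–B3, B3–B4, B4–B5, B5–B6, B6–B7

Every bag has size at most 3, so the width is 3 − 1 = 2 and tw(G) ≤ 2. Since f–a–c–b–e–i–h–g–d–f is a cycle in G, G is not acyclic. Forests are exactly the graphs of treewidth ≤ 1, so tw(G) ≥ 2. The upper and lower bounds meet at 2, so that is the treewidth.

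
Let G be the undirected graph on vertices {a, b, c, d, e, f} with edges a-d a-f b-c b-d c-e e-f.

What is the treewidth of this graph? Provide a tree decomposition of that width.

The largest bag has 3 vertices, giving width 2; this decomposition certifies tw(G) ≤ 2. Since c–b–d–a–f–e–c is a cycle in G, G is not acyclic. Forests are exactly the graphs of treewidth ≤ 1, so tw(G) ≥ 2. Hence tw(G) = 2 exactly.

Treewidth 2.
One optimal decomposition is:
Bags: B1 = {b, c, d}  B2 = {a, c, d}  B3 = {a, c, f}  B4 = {c, e, f}
Tree: B1–B2, B2–B3, B3–B4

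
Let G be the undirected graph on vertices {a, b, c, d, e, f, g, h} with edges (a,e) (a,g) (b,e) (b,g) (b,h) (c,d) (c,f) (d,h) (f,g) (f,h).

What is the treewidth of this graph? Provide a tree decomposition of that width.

Every bag has size at most 3, so the width is 3 − 1 = 2 and tw(G) ≤ 2. Since d–c–f–h–d is a cycle in G, G is not acyclic. Forests are exactly the graphs of treewidth ≤ 1, so tw(G) ≥ 2. The upper and lower bounds meet at 2, so that is the treewidth.

Treewidth 2.
Bags: B1 = {c, d, h}  B2 = {c, f, h}  B3 = {b, f, h}  B4 = {b, f, g}  B5 = {b, e, g}  B6 = {a, e, g}
Tree: B1–B2, B2–B3, B3–B4, B4–B5, B5–B6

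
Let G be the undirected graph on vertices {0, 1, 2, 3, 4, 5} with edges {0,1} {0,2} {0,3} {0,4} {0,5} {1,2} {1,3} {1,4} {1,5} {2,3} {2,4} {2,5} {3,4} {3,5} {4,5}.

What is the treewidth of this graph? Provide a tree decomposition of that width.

Treewidth 5.
One optimal decomposition is:
Bags: B1 = {0, 1, 2, 3, 4, 5}
Tree: (single bag)

A single bag containing all 6 vertices is trivially a valid decomposition of width 5. For the lower bound, the 6 vertices {0, 1, 2, 3, 4, 5} are pairwise adjacent, and any tree decomposition puts a clique entirely inside one bag — forcing width ≥ 5. Hence tw(G) = 5 exactly.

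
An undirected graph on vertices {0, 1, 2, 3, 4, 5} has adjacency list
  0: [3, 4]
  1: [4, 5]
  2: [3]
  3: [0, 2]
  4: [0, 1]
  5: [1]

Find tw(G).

A width-1 tree decomposition is:
Bags: B1 = {2, 3}  B2 = {0, 3}  B3 = {0, 4}  B4 = {1, 4}  B5 = {1, 5}
Tree: B1–B2, B2–B3, B3–B4, B4–B5
The largest bag has 2 vertices, giving width 1; this decomposition certifies tw(G) ≤ 1. Since G has at least one edge (e.g. 2–3), it is not an edgeless graph, so tw(G) ≥ 1. Combining the bounds, tw(G) = 1.

1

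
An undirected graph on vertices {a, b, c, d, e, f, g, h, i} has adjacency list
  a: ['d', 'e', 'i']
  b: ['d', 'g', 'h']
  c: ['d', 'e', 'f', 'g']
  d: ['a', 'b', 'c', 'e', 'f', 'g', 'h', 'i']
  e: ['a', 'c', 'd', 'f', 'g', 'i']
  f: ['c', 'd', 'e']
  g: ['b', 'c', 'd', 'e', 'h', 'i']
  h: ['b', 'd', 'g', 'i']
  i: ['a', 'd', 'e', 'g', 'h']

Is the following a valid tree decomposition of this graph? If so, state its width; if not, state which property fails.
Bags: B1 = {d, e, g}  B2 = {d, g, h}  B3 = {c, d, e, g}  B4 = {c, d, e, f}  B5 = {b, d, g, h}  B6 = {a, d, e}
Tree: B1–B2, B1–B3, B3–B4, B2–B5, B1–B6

A tree decomposition must satisfy three properties: every vertex lies in some bag; for every edge, both endpoints lie together in some bag; and for every vertex, the bags containing it form a connected subtree. Here vertex i appears in no bag, so the decomposition is invalid.

No — vertex i appears in no bag.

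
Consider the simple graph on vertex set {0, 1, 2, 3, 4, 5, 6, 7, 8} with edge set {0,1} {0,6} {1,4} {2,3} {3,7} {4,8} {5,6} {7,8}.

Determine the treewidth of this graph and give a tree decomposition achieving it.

Treewidth 1.
One optimal decomposition is:
Bags: B1 = {2, 3}  B2 = {3, 7}  B3 = {7, 8}  B4 = {4, 8}  B5 = {1, 4}  B6 = {0, 1}  B7 = {0, 6}  B8 = {5, 6}
Tree: B1–B2, B2–B3, B3–B4, B4–B5, B5–B6, B6–B7, B7–B8

Each bag holds 2 vertices, so the decomposition has width 1, which upper-bounds the treewidth. G has an edge, so its treewidth is at least 1. Combining the bounds, tw(G) = 1.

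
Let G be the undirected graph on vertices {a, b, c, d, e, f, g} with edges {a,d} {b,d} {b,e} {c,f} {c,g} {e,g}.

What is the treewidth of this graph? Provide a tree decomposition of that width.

The largest bag has 2 vertices, giving width 1; this decomposition certifies tw(G) ≤ 1. Any graph with an edge has treewidth ≥ 1, and G has the edge a–d. Combining the bounds, tw(G) = 1.

Treewidth 1.
One optimal decomposition is:
Bags: B1 = {a, d}  B2 = {b, d}  B3 = {b, e}  B4 = {e, g}  B5 = {c, g}  B6 = {c, f}
Tree: B1–B2, B2–B3, B3–B4, B4–B5, B5–B6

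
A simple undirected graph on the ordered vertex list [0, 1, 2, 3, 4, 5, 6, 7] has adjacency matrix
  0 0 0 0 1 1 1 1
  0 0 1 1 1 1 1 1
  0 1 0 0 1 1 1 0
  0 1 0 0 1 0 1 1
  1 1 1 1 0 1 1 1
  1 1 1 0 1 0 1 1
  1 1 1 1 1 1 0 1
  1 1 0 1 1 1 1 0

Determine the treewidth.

4

A width-4 tree decomposition is:
Bags: B1 = {0, 4, 5, 6, 7}  B2 = {1, 4, 5, 6, 7}  B3 = {1, 3, 4, 6, 7}  B4 = {1, 2, 4, 5, 6}
Tree: B1–B2, B2–B3, B2–B4
Each bag holds 5 vertices, so the decomposition has width 4, which upper-bounds the treewidth. For the lower bound, the 5 vertices {0, 4, 5, 6, 7} are pairwise adjacent, and any tree decomposition puts a clique entirely inside one bag — forcing width ≥ 4. Hence tw(G) = 4 exactly.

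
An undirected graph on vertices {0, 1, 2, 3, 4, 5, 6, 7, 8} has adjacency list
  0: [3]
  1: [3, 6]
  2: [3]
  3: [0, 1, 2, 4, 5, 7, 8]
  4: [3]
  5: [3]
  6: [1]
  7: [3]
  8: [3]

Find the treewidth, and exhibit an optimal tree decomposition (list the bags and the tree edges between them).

Every bag has size at most 2, so the width is 2 − 1 = 1 and tw(G) ≤ 1. Since G has at least one edge (e.g. 3–5), it is not an edgeless graph, so tw(G) ≥ 1. The upper and lower bounds meet at 1, so that is the treewidth.

Treewidth 1.
One optimal decomposition is:
Bags: B1 = {3, 5}  B2 = {1, 3}  B3 = {1, 6}  B4 = {3, 8}  B5 = {3, 7}  B6 = {3, 4}  B7 = {2, 3}  B8 = {0, 3}
Tree: B1–B2, B2–B3, B2–B4, B4–B5, B5–B6, B2–B7, B5–B8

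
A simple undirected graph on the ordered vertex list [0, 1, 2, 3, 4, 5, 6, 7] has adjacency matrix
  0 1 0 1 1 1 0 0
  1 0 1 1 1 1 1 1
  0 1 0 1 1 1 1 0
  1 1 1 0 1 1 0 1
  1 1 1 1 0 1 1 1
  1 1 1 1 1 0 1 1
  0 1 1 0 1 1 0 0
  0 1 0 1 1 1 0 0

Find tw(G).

4

A width-4 tree decomposition is:
Bags: B1 = {1, 2, 3, 4, 5}  B2 = {1, 3, 4, 5, 7}  B3 = {0, 1, 3, 4, 5}  B4 = {1, 2, 4, 5, 6}
Tree: B1–B2, B1–B3, B1–B4
The largest bag has 5 vertices, giving width 4; this decomposition certifies tw(G) ≤ 4. Conversely, {0, 1, 3, 4, 5} is a clique of size 5, and the vertices of any clique must share a bag in every tree decomposition; so some bag has ≥ 5 vertices and tw(G) ≥ 4. Hence tw(G) = 4 exactly.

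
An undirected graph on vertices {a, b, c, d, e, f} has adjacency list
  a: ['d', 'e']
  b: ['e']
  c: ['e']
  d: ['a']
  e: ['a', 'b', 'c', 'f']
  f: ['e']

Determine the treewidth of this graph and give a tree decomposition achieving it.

Treewidth 1.
One optimal decomposition is:
Bags: B1 = {b, e}  B2 = {c, e}  B3 = {a, e}  B4 = {a, d}  B5 = {e, f}
Tree: B1–B2, B1–B3, B3–B4, B2–B5

Each bag holds 2 vertices, so the decomposition has width 1, which upper-bounds the treewidth. Since G has at least one edge (e.g. b–e), it is not an edgeless graph, so tw(G) ≥ 1. The upper and lower bounds meet at 1, so that is the treewidth.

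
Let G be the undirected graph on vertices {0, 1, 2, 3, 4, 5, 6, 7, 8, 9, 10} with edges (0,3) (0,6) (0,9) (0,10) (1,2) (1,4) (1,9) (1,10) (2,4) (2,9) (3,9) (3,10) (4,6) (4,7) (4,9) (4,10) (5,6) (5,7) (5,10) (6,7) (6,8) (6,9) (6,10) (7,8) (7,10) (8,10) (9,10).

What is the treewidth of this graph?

3

A width-3 tree decomposition is:
Bags: B1 = {4, 6, 7, 10}  B2 = {4, 6, 9, 10}  B3 = {0, 6, 9, 10}  B4 = {0, 3, 9, 10}  B5 = {1, 4, 9, 10}  B6 = {6, 7, 8, 10}  B7 = {5, 6, 7, 10}  B8 = {1, 2, 4, 9}
Tree: B1–B2, B2–B3, B3–B4, B2–B5, B1–B6, B1–B7, B5–B8
Every bag has size at most 4, so the width is 4 − 1 = 3 and tw(G) ≤ 3. On the other hand G contains the 4-clique {1, 2, 4, 9}. A clique must lie in a single bag of any decomposition, so no decomposition can have width below 3. Hence tw(G) = 3 exactly.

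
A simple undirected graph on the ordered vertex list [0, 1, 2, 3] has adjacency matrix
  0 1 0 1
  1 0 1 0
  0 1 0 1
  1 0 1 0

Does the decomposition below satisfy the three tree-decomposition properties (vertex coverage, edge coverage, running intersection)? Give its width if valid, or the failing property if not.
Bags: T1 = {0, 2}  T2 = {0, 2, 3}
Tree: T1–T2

No — vertex 1 appears in no bag.

A tree decomposition must satisfy three properties: every vertex lies in some bag; for every edge, both endpoints lie together in some bag; and for every vertex, the bags containing it form a connected subtree. Here vertex 1 appears in no bag, so the decomposition is invalid.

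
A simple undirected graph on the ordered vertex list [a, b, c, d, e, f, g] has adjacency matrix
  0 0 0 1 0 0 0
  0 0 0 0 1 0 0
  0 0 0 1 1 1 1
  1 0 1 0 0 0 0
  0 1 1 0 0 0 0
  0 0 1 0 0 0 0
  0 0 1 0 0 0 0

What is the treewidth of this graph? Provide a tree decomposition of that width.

Every bag has size at most 2, so the width is 2 − 1 = 1 and tw(G) ≤ 1. Since G has at least one edge (e.g. d–c), it is not an edgeless graph, so tw(G) ≥ 1. Therefore the treewidth is 1.

Treewidth 1.
One optimal decomposition is:
Bags: B1 = {c, d}  B2 = {c, g}  B3 = {c, e}  B4 = {a, d}  B5 = {b, e}  B6 = {c, f}
Tree: B1–B2, B1–B3, B1–B4, B3–B5, B3–B6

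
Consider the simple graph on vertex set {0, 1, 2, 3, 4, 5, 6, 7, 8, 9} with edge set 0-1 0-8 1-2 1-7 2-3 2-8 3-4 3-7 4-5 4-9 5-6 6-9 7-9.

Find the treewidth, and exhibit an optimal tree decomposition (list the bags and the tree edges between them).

Treewidth 2.
One such decomposition:
Bags: B1 = {0, 2, 8}  B2 = {0, 1, 2}  B3 = {1, 2, 3}  B4 = {1, 3, 7}  B5 = {3, 4, 7}  B6 = {4, 7, 9}  B7 = {4, 5, 9}  B8 = {5, 6, 9}
Tree: B1–B2, B2–B3, B3–B4, B4–B5, B5–B6, B6–B7, B7–B8

The largest bag has 3 vertices, giving width 2; this decomposition certifies tw(G) ≤ 2. The edges 8–0–1–2–8 form a cycle, so G is not a tree and its treewidth is at least 2. Hence tw(G) = 2 exactly.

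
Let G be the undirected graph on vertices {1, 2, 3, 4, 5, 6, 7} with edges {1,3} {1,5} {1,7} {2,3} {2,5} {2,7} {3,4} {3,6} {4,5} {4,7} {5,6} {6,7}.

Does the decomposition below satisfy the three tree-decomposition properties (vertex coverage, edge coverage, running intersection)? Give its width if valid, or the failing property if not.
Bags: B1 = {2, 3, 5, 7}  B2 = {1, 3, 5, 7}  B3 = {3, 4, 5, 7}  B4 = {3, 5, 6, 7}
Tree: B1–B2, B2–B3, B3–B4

Checking the three conditions: (i) the bags cover all of {1, 2, 3, 4, 5, 6, 7}; (ii) for each edge, some bag contains both endpoints; (iii) the bags containing any fixed vertex form a subtree. All hold, so the decomposition is valid with width 4 − 1 = 3.

Yes; width 3.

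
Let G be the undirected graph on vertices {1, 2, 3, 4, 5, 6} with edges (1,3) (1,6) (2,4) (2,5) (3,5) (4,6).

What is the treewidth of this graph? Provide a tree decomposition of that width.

Every bag has size at most 3, so the width is 3 − 1 = 2 and tw(G) ≤ 2. The edges 3–5–2–4–6–1–3 form a cycle, so G is not a tree and its treewidth is at least 2. Hence tw(G) = 2 exactly.

Treewidth 2.
One such decomposition:
Bags: B1 = {2, 3, 5}  B2 = {2, 3, 4}  B3 = {3, 4, 6}  B4 = {1, 3, 6}
Tree: B1–B2, B2–B3, B3–B4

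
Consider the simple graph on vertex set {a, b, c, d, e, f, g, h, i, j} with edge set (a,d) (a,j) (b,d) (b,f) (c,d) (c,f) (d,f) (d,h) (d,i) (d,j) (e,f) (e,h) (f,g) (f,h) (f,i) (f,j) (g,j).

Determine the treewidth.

2

A width-2 tree decomposition is:
Bags: B1 = {d, f, j}  B2 = {d, f, h}  B3 = {a, d, j}  B4 = {e, f, h}  B5 = {b, d, f}  B6 = {f, g, j}  B7 = {c, d, f}  B8 = {d, f, i}
Tree: B1–B2, B1–B3, B2–B4, B1–B5, B1–B6, B2–B7, B2–B8
The largest bag has 3 vertices, giving width 2; this decomposition certifies tw(G) ≤ 2. For the lower bound, the 3 vertices {a, d, j} are pairwise adjacent, and any tree decomposition puts a clique entirely inside one bag — forcing width ≥ 2. Hence tw(G) = 2 exactly.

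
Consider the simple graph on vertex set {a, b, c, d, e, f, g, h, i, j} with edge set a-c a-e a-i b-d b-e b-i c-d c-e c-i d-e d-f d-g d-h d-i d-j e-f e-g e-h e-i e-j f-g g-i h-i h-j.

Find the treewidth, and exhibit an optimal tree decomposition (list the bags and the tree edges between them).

Treewidth 3.
One optimal decomposition is:
Bags: B1 = {d, e, h, i}  B2 = {d, e, h, j}  B3 = {d, e, g, i}  B4 = {b, d, e, i}  B5 = {c, d, e, i}  B6 = {d, e, f, g}  B7 = {a, c, e, i}
Tree: B1–B2, B1–B3, B3–B4, B1–B5, B3–B6, B5–B7

Every bag has size at most 4, so the width is 4 − 1 = 3 and tw(G) ≤ 3. On the other hand G contains the 4-clique {d, e, h, j}. A clique must lie in a single bag of any decomposition, so no decomposition can have width below 3. Hence tw(G) = 3 exactly.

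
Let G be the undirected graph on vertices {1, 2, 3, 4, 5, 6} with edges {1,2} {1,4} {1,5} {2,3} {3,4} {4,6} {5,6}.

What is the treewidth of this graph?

2

A width-2 tree decomposition is:
Bags: B1 = {1, 5, 6}  B2 = {1, 4, 6}  B3 = {1, 2, 4}  B4 = {2, 3, 4}
Tree: B1–B2, B2–B3, B3–B4
Each bag holds 3 vertices, so the decomposition has width 2, which upper-bounds the treewidth. Since 5–6–4–1–5 is a cycle in G, G is not acyclic. Forests are exactly the graphs of treewidth ≤ 1, so tw(G) ≥ 2. Combining the bounds, tw(G) = 2.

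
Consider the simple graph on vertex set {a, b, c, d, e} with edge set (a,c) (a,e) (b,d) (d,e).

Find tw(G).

1

A width-1 tree decomposition is:
Bags: B1 = {a, e}  B2 = {a, c}  B3 = {d, e}  B4 = {b, d}
Tree: B1–B2, B1–B3, B3–B4
Each bag holds 2 vertices, so the decomposition has width 1, which upper-bounds the treewidth. Since G has at least one edge (e.g. a–e), it is not an edgeless graph, so tw(G) ≥ 1. Combining the bounds, tw(G) = 1.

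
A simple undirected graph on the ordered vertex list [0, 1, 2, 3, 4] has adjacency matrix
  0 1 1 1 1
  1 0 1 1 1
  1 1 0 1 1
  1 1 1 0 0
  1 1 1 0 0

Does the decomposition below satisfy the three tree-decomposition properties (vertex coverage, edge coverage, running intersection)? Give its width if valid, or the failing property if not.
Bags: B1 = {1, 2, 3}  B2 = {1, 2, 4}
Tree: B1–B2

No — vertex 0 appears in no bag.

A tree decomposition must satisfy three properties: every vertex lies in some bag; for every edge, both endpoints lie together in some bag; and for every vertex, the bags containing it form a connected subtree. Here vertex 0 appears in no bag, so the decomposition is invalid.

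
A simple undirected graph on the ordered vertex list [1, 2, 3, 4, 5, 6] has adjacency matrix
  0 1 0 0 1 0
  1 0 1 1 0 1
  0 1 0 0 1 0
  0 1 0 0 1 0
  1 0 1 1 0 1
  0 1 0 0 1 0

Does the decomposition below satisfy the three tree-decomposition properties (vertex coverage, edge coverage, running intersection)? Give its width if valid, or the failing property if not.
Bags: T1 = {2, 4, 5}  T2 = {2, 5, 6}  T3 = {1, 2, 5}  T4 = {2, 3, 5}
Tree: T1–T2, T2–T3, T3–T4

Yes; width 2.

Checking the three conditions: (i) the bags cover all of {1, 2, 3, 4, 5, 6}; (ii) for each edge, some bag contains both endpoints; (iii) the bags containing any fixed vertex form a subtree. All hold, so the decomposition is valid with width 3 − 1 = 2.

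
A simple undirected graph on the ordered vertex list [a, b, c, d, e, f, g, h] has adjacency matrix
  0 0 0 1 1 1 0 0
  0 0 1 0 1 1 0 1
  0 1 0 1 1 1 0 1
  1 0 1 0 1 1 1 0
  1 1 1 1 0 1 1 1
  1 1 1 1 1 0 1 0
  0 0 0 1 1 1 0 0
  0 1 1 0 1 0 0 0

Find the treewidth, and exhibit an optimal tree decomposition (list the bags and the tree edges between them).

Treewidth 3.
One such decomposition:
Bags: B1 = {b, c, e, h}  B2 = {b, c, e, f}  B3 = {c, d, e, f}  B4 = {a, d, e, f}  B5 = {d, e, f, g}
Tree: B1–B2, B2–B3, B3–B4, B4–B5

Every bag has size at most 4, so the width is 4 − 1 = 3 and tw(G) ≤ 3. On the other hand G contains the 4-clique {b, c, e, h}. A clique must lie in a single bag of any decomposition, so no decomposition can have width below 3. Combining the bounds, tw(G) = 3.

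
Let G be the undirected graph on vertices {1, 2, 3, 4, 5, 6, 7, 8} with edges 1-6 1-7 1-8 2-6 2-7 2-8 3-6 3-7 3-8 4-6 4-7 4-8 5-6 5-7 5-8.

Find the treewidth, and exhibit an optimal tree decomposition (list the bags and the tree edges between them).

The largest bag has 4 vertices, giving width 3; this decomposition certifies tw(G) ≤ 3. For the lower bound: the 4 vertex sets {5,8}, {2,7}, {6}, {1} are disjoint, each induces a connected subgraph, and every pair is joined by at least one edge of G. Contracting each set to a single vertex therefore yields K_{4} as a minor, and since treewidth is minor-monotone, tw(G) ≥ tw(K_{4}) = 3. Combining the bounds, tw(G) = 3.

Treewidth 3.
Bags: B1 = {5, 6, 7, 8}  B2 = {2, 6, 7, 8}  B3 = {1, 6, 7, 8}  B4 = {3, 6, 7, 8}  B5 = {4, 6, 7, 8}
Tree: B1–B2, B2–B3, B3–B4, B4–B5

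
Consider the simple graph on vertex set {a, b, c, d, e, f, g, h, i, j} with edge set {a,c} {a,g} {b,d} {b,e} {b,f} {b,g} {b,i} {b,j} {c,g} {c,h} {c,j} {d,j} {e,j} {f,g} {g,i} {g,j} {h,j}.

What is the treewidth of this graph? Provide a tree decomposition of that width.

Each bag holds 3 vertices, so the decomposition has width 2, which upper-bounds the treewidth. For the lower bound, the 3 vertices {b, d, j} are pairwise adjacent, and any tree decomposition puts a clique entirely inside one bag — forcing width ≥ 2. Hence tw(G) = 2 exactly.

Treewidth 2.
One optimal decomposition is:
Bags: B1 = {b, g, j}  B2 = {c, g, j}  B3 = {a, c, g}  B4 = {b, f, g}  B5 = {b, e, j}  B6 = {b, d, j}  B7 = {b, g, i}  B8 = {c, h, j}
Tree: B1–B2, B2–B3, B1–B4, B1–B5, B1–B6, B1–B7, B2–B8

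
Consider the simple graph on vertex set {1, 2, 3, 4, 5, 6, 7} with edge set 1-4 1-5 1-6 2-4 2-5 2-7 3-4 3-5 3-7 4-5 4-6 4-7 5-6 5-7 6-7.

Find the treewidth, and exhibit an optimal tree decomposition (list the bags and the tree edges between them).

Treewidth 3.
Bags: B1 = {4, 5, 6, 7}  B2 = {1, 4, 5, 6}  B3 = {2, 4, 5, 7}  B4 = {3, 4, 5, 7}
Tree: B1–B2, B1–B3, B1–B4

The largest bag has 4 vertices, giving width 3; this decomposition certifies tw(G) ≤ 3. Conversely, {1, 4, 5, 6} is a clique of size 4, and the vertices of any clique must share a bag in every tree decomposition; so some bag has ≥ 4 vertices and tw(G) ≥ 3. The upper and lower bounds meet at 3, so that is the treewidth.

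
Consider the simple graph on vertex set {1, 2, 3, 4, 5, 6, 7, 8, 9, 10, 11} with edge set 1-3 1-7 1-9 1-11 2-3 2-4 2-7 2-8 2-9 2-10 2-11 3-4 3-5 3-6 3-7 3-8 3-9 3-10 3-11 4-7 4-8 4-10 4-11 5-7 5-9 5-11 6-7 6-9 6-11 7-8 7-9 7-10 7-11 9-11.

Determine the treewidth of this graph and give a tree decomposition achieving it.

Treewidth 4.
Bags: B1 = {2, 3, 4, 7, 11}  B2 = {2, 3, 7, 9, 11}  B3 = {3, 5, 7, 9, 11}  B4 = {2, 3, 4, 7, 10}  B5 = {1, 3, 7, 9, 11}  B6 = {3, 6, 7, 9, 11}  B7 = {2, 3, 4, 7, 8}
Tree: B1–B2, B2–B3, B1–B4, B2–B5, B3–B6, B4–B7

The largest bag has 5 vertices, giving width 4; this decomposition certifies tw(G) ≤ 4. On the other hand G contains the 5-clique {2, 3, 4, 7, 8}. A clique must lie in a single bag of any decomposition, so no decomposition can have width below 4. The upper and lower bounds meet at 4, so that is the treewidth.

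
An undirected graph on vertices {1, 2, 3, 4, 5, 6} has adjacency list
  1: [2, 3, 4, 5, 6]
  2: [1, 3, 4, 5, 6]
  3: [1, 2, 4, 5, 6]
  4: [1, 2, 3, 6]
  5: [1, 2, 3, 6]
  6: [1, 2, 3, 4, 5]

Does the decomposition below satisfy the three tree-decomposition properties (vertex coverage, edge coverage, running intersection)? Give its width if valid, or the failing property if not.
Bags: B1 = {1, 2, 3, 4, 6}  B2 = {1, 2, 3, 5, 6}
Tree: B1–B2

Yes; width 4.

Checking the three conditions: (i) the bags cover all of {1, 2, 3, 4, 5, 6}; (ii) for each edge, some bag contains both endpoints; (iii) the bags containing any fixed vertex form a subtree. All hold, so the decomposition is valid with width 5 − 1 = 4.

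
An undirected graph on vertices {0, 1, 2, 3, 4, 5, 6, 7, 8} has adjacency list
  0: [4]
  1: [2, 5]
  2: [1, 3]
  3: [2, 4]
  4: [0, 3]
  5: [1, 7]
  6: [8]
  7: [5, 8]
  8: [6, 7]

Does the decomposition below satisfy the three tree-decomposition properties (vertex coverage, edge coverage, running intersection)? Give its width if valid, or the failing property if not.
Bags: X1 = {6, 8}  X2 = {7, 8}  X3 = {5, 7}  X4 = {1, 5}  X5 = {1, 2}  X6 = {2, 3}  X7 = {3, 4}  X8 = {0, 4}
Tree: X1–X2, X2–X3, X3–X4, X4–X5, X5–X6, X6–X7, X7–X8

Yes; width 1.

Every vertex of G appears in some bag (union = {0, 1, 2, 3, 4, 5, 6, 7, 8}); every edge is covered by a bag; and for each vertex v the set of bags containing v is connected in the bag tree. The decomposition is therefore valid. The largest bag has 2 vertices, so the width is 1.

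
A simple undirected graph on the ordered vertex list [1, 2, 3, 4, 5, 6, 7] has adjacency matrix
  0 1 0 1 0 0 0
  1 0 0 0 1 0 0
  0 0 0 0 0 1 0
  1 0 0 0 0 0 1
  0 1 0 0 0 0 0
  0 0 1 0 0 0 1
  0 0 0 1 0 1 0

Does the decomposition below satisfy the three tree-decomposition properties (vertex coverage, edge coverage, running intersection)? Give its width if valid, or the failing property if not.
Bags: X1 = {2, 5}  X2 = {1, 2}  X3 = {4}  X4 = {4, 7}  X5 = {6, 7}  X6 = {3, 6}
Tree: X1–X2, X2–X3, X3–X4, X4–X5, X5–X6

A tree decomposition must satisfy three properties: every vertex lies in some bag; for every edge, both endpoints lie together in some bag; and for every vertex, the bags containing it form a connected subtree. Here edge (1,4) lies in no bag, so the decomposition is invalid.

No — edge (1,4) lies in no bag.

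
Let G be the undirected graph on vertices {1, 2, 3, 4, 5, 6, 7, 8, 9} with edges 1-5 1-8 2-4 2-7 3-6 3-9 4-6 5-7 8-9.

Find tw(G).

2

A width-2 tree decomposition is:
Bags: B1 = {3, 4, 6}  B2 = {3, 4, 9}  B3 = {4, 8, 9}  B4 = {1, 4, 8}  B5 = {1, 4, 5}  B6 = {4, 5, 7}  B7 = {2, 4, 7}
Tree: B1–B2, B2–B3, B3–B4, B4–B5, B5–B6, B6–B7
Every bag has size at most 3, so the width is 3 − 1 = 2 and tw(G) ≤ 2. The edges 4–6–3–9–8–1–5–7–2–4 form a cycle, so G is not a tree and its treewidth is at least 2. Combining the bounds, tw(G) = 2.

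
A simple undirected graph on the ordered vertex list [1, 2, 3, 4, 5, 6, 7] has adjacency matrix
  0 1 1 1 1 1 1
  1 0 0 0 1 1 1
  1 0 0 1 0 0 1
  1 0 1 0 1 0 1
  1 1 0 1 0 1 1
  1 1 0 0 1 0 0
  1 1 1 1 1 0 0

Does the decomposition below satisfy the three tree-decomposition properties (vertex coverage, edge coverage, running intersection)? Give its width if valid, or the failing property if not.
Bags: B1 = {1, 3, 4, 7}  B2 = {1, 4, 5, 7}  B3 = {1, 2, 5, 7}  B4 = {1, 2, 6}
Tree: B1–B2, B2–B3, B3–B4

No — edge (5,6) lies in no bag.

A tree decomposition must satisfy three properties: every vertex lies in some bag; for every edge, both endpoints lie together in some bag; and for every vertex, the bags containing it form a connected subtree. Here edge (5,6) lies in no bag, so the decomposition is invalid.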